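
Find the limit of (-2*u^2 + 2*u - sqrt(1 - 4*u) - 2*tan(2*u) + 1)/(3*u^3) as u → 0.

Substitution gives 0/0; apply L'Hôpital's rule 3 times.
After differentiating numerator and denominator 3 times the quotient is (-64*tan(2*u)^2/cos(2*u)^2 - 32/cos(2*u)^4 + 24/(1 - 4*u)^(5/2))/(18); at u = 0 this is -4/9.

-4/9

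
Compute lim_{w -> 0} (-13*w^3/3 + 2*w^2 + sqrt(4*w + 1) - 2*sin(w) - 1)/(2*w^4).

Substitution gives 0/0; apply L'Hôpital's rule 4 times.
After differentiating numerator and denominator 4 times the quotient is (-2*sin(w) - 240/(4*w + 1)^(7/2))/(48); at w = 0 this is -5.

-5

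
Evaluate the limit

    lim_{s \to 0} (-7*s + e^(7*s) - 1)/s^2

Direct substitution gives 0/0.
Apply L'Hôpital: lim (7*e^(7*s) - 7)/(2*s), still 0/0.
After 2 applications of L'Hôpital's rule the quotient is (49*e^(7*s))/(2); substituting s = 0 gives 49/2.

49/2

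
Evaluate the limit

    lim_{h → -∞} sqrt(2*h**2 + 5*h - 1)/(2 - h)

For large |h|, √(2*h^2 + 5*h - 1) ≈ √2·|h| and the denominator ≈ -h.
Since h → −∞, |h| = −h, giving −√2/(-1) = √(2).

√(2)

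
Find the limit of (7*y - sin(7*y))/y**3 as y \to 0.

Direct substitution gives 0/0.
Apply L'Hôpital: lim (7 - 7*cos(7*y))/(3*y^2), still 0/0.
Apply L'Hôpital: lim (49*sin(7*y))/(6*y), still 0/0.
After 3 applications of L'Hôpital's rule the quotient is (343*cos(7*y))/(6); substituting y = 0 gives 343/6.

343/6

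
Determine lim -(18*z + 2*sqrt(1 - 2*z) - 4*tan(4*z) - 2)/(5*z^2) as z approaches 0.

Substitution gives 0/0 (the numerator vanishes to order 2).
Expand each term to order z^2: the coefficient of z^2 in -4·tan(4z) is 0 and in 2·√(1 - 2z) is -1.
Lower-order terms cancel with the polynomial part, so the numerator is (-1)·z^2 + o(z^2), and the limit is (-1)/(-5) = 1/5.

1/5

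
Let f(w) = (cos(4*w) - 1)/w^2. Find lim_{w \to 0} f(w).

-8

Direct substitution gives 0/0.
Apply L'Hôpital: lim (-4*sin(4*w))/(2*w), still 0/0.
After 2 applications of L'Hôpital's rule the quotient is (-16*cos(4*w))/(2); substituting w = 0 gives -8.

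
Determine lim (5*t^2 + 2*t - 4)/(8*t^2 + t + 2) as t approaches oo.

Numerator and denominator both have degree 2.
Dividing every term by t^2, all lower-order terms vanish and the limit is the ratio of leading coefficients, 5/(8) = 5/8.

5/8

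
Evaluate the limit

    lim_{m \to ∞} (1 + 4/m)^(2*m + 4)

Write it as [(1 + 4/m)^m]^(2) · (1 + 4/m)^(4). The bracketed term tends to e^(4) and the second factor to 1, so the limit is e^(8).

e^(8)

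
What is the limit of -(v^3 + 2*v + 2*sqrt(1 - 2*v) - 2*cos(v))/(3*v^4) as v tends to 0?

4/9

Substitution gives 0/0 (the numerator vanishes to order 4).
Expand each term to order v^4: the coefficient of v^4 in -2·cos(v) is -1/12 and in 2·√(1 - 2v) is -5/4.
Lower-order terms cancel with the polynomial part, so the numerator is (-4/3)·v^4 + o(v^4), and the limit is (-4/3)/(-3) = 4/9.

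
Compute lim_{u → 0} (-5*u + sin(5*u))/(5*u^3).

-25/6

Direct substitution gives 0/0.
Apply L'Hôpital: lim (5*cos(5*u) - 5)/(15*u^2), still 0/0.
Apply L'Hôpital: lim (-25*sin(5*u))/(30*u), still 0/0.
After 3 applications of L'Hôpital's rule the quotient is (-125*cos(5*u))/(30); substituting u = 0 gives -25/6.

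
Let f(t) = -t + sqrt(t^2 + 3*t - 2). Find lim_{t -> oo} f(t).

3/2

This has the form ∞ − ∞. Multiply and divide by the conjugate √(t^2 + 3*t - 2) + t.
That gives (3t - 2) / (√(t^2 + 3*t - 2) + t).
Divide numerator and denominator by t: the limit is 3/(2·1) = 3/2.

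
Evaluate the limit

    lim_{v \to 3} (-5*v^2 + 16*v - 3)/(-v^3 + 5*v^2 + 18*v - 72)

-2/3

Direct substitution gives 0/0, so factor. Both numerator and denominator have (v - 3) as a factor.
After cancelling, the expression reduces to (1 - 5*v)/(-v^2 + 2*v + 24).
Substituting v = 3 gives -2/3.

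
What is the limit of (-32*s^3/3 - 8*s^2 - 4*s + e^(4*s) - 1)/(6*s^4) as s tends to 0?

16/9

Direct substitution gives 0/0.
Apply L'Hôpital: lim (-32*s^2 - 16*s + 4*e^(4*s) - 4)/(24*s^3), still 0/0.
Apply L'Hôpital: lim (-64*s + 16*e^(4*s) - 16)/(72*s^2), still 0/0.
Apply L'Hôpital: lim (64*e^(4*s) - 64)/(144*s), still 0/0.
After 4 applications of L'Hôpital's rule the quotient is (256*e^(4*s))/(144); substituting s = 0 gives 16/9.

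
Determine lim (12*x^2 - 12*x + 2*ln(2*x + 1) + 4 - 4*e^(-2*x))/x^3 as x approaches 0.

32/3

Substitution gives 0/0 (the numerator vanishes to order 3).
Expand each term to order x^3: the coefficient of x^3 in -4·e^(-2x) is 16/3 and in 2·ln(1 + 2x) is 16/3.
Lower-order terms cancel with the polynomial part, so the numerator is (32/3)·x^3 + o(x^3), and the limit is (32/3)/(1) = 32/3.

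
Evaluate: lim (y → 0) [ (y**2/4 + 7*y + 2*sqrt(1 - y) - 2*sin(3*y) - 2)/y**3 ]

Substitution gives 0/0; apply L'Hôpital's rule 3 times.
After differentiating numerator and denominator 3 times the quotient is (54*cos(3*y) - 3/(4*(1 - y)^(5/2)))/(6); at y = 0 this is 71/8.

71/8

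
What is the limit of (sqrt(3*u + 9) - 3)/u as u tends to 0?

A 0/0 form; rationalise with √(9 + 3u) + √9. This collapses the numerator to 3u, leaving 3/(√(9 + 3u) + √9) → 3/(2√9) = 1/2.

1/2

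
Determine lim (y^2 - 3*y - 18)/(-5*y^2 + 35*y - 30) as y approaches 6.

-9/25

Since y = 6 makes numerator and denominator zero, (y - 6) divides both.
Cancelling it gives (y + 3)/(5 - 5*y); now plug in y = 6 to get -9/25.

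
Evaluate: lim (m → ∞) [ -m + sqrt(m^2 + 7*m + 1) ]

This has the form ∞ − ∞. Multiply and divide by the conjugate √(m^2 + 7*m + 1) + m.
That gives (7m + 1) / (√(m^2 + 7*m + 1) + m).
Divide numerator and denominator by m: the limit is 7/(2·1) = 7/2.

7/2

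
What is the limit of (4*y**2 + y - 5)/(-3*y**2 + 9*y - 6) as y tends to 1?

Since y = 1 makes numerator and denominator zero, (y - 1) divides both.
Cancelling it gives (4*y + 5)/(6 - 3*y); now plug in y = 1 to get 3.

3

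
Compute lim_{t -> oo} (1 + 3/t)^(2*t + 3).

e^(6)

Let L be the limit and take ln: ln L = lim (2t + 3)·ln(1 + 3/t) = lim (2t + 3)·(3/t + O(1/t²)) = 6.
Hence L = e^(6).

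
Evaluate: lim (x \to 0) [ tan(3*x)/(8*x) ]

Substitution gives 0/0.
Since tan(u)/u → 1 as u → 0, tan(3x)/(3x) → 1 and the limit is 3/8.

3/8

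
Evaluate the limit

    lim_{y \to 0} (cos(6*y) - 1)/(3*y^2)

Direct substitution gives 0/0.
Apply L'Hôpital: lim (-6*sin(6*y))/(6*y), still 0/0.
After 2 applications of L'Hôpital's rule the quotient is (-36*cos(6*y))/(6); substituting y = 0 gives -6.

-6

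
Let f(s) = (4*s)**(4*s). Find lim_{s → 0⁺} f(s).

Base → 0⁺ and exponent → 0⁺: a 0^0 form.
Take logs: 4s·ln(4s). This is 0·(−∞); rewriting as ln(4s)/(1/(4s)) and applying L'Hôpital gives 0.
Hence the limit is e^0 = 1.

1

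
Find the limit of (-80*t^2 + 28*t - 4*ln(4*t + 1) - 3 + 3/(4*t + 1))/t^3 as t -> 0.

Substitution gives 0/0 (the numerator vanishes to order 3).
Expand each term to order t^3: the coefficient of t^3 in -4·ln(1 + 4t) is -256/3 and in 3·1/(1 + 4t) is -192.
Lower-order terms cancel with the polynomial part, so the numerator is (-832/3)·t^3 + o(t^3), and the limit is (-832/3)/(1) = -832/3.

-832/3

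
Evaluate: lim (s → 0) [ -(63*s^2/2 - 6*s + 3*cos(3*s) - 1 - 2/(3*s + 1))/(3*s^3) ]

-18

Substitution gives 0/0 (the numerator vanishes to order 3).
Expand each term to order s^3: the coefficient of s^3 in -2·1/(1 + 3s) is 54 and in 3·cos(3s) is 0.
Lower-order terms cancel with the polynomial part, so the numerator is (54)·s^3 + o(s^3), and the limit is (54)/(-3) = -18.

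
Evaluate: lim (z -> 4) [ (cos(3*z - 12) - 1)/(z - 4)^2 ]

Direct substitution gives 0/0.
Apply L'Hôpital: lim (-3*sin(3*z - 12))/(2*z - 8), still 0/0.
After 2 applications of L'Hôpital's rule the quotient is (-9*cos(3*z - 12))/(2); substituting z = 4 gives -9/2.

-9/2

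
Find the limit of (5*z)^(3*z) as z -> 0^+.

1

Base → 0⁺ and exponent → 0⁺: a 0^0 form.
Take logs: 3z·ln(5z). This is 0·(−∞); rewriting as ln(5z)/(1/(3z)) and applying L'Hôpital gives 0.
Hence the limit is e^0 = 1.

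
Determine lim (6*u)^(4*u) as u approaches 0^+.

1

Base → 0⁺ and exponent → 0⁺: a 0^0 form.
Take logs: 4u·ln(6u). This is 0·(−∞); rewriting as ln(6u)/(1/(4u)) and applying L'Hôpital gives 0.
Hence the limit is e^0 = 1.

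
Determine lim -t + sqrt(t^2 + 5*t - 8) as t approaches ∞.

5/2

An ∞ − ∞ form. Rationalising with the conjugate, the difference becomes (5t - 8) / (√(t^2 + 5*t - 8) + t).
For large t the denominator behaves like 2·t, so the quotient tends to 5/2 = 5/2.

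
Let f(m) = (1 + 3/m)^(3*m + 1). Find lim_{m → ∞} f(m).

The base → 1 and the exponent → ∞: a 1^∞ form.
Take logarithms: (3m + 1)·ln(1 + 3/m). Since ln(1+u) ~ u for small u, this behaves like (3m)·(3/m) → 9.
So the limit is e^(9).

e^(9)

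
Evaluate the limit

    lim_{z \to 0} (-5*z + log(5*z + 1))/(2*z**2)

-25/4

Direct substitution gives 0/0.
Apply L'Hôpital: lim (-5 + 5/(5*z + 1))/(4*z), still 0/0.
After 2 applications of L'Hôpital's rule the quotient is (-25/(5*z + 1)^2)/(4); substituting z = 0 gives -25/4.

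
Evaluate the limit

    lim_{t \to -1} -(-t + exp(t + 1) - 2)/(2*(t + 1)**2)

-1/4

Direct substitution gives 0/0.
Apply L'Hôpital: lim (e^(t + 1) - 1)/(-4*t - 4), still 0/0.
After 2 applications of L'Hôpital's rule the quotient is (e^(t + 1))/(-4); substituting t = -1 gives -1/4.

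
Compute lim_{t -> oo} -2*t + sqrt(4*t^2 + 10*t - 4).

This has the form ∞ − ∞. Multiply and divide by the conjugate √(4*t^2 + 10*t - 4) + 2t.
That gives (10t - 4) / (√(4*t^2 + 10*t - 4) + 2t).
Divide numerator and denominator by t: the limit is 10/(2·2) = 5/2.

5/2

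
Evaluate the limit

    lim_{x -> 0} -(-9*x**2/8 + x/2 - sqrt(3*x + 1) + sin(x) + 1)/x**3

Substitution gives 0/0; apply L'Hôpital's rule 3 times.
After differentiating numerator and denominator 3 times the quotient is (-cos(x) - 81/(8*(3*x + 1)^(5/2)))/(-6); at x = 0 this is 89/48.

89/48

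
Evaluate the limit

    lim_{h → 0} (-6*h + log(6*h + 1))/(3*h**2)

Direct substitution gives 0/0.
Apply L'Hôpital: lim (-6 + 6/(6*h + 1))/(6*h), still 0/0.
After 2 applications of L'Hôpital's rule the quotient is (-36/(6*h + 1)^2)/(6); substituting h = 0 gives -6.

-6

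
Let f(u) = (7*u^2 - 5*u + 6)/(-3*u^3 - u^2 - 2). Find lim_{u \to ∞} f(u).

The denominator has degree 3 and the numerator degree 2. Dividing numerator and denominator by u^3 sends every term to 0 except the leading denominator term, so the limit is 0.

0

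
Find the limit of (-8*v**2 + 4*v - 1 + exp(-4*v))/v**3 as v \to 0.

Direct substitution gives 0/0.
Apply L'Hôpital: lim (-16*v + 4 - 4*e^(-4*v))/(3*v^2), still 0/0.
Apply L'Hôpital: lim (-16 + 16*e^(-4*v))/(6*v), still 0/0.
After 3 applications of L'Hôpital's rule the quotient is (-64*e^(-4*v))/(6); substituting v = 0 gives -32/3.

-32/3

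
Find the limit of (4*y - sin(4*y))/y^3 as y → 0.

32/3

Direct substitution gives 0/0.
Apply L'Hôpital: lim (4 - 4*cos(4*y))/(3*y^2), still 0/0.
Apply L'Hôpital: lim (16*sin(4*y))/(6*y), still 0/0.
After 3 applications of L'Hôpital's rule the quotient is (64*cos(4*y))/(6); substituting y = 0 gives 32/3.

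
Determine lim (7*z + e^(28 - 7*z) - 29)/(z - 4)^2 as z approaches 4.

49/2

Direct substitution gives 0/0.
Apply L'Hôpital: lim (7 - 7*e^(28 - 7*z))/(2*z - 8), still 0/0.
After 2 applications of L'Hôpital's rule the quotient is (49*e^(28 - 7*z))/(2); substituting z = 4 gives 49/2.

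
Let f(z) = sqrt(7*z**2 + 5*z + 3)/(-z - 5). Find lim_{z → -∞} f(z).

√(7)

For large |z|, √(7*z^2 + 5*z + 3) ≈ √7·|z| and the denominator ≈ -z.
Since z → −∞, |z| = −z, giving −√7/(-1) = √(7).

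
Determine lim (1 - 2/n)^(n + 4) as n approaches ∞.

e^(-2)

Let L be the limit and take ln: ln L = lim (n + 4)·ln(1 - 2/n) = lim (n + 4)·(-2/n + O(1/n²)) = -2.
Hence L = e^(-2).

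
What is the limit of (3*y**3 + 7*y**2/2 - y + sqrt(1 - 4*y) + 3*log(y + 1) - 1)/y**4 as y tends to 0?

-43/4

Substitution gives 0/0; apply L'Hôpital's rule 4 times.
After differentiating numerator and denominator 4 times the quotient is (-18/(y + 1)^4 - 240/(1 - 4*y)^(7/2))/(24); at y = 0 this is -43/4.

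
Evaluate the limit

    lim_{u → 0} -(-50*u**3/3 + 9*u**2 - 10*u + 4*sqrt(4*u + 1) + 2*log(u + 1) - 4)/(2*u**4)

81/4

Substitution gives 0/0; apply L'Hôpital's rule 4 times.
After differentiating numerator and denominator 4 times the quotient is (-960/(4*u + 1)^(7/2) - 12/(u + 1)^4)/(-48); at u = 0 this is 81/4.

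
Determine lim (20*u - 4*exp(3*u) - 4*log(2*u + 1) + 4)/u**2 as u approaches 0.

-10

Substitution gives 0/0; apply L'Hôpital's rule 2 times.
After differentiating numerator and denominator 2 times the quotient is (-36*e^(3*u) + 16/(2*u + 1)^2)/(2); at u = 0 this is -10.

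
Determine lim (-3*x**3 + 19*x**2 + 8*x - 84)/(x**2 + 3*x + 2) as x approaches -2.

At x = -2 both the top and bottom vanish — a removable singularity. Factoring out (x + 2) from each leaves (-3*x^2 + 25*x - 42)/(x + 1), which at x = -2 equals 104.

104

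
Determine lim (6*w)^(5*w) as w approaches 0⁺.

1

Base → 0⁺ and exponent → 0⁺: a 0^0 form.
Take logs: 5w·ln(6w). This is 0·(−∞); rewriting as ln(6w)/(1/(5w)) and applying L'Hôpital gives 0.
Hence the limit is e^0 = 1.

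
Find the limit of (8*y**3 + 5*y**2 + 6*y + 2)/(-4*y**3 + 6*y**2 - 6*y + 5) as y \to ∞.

Numerator and denominator both have degree 3.
Dividing every term by y^3, all lower-order terms vanish and the limit is the ratio of leading coefficients, 8/(-4) = -2.

-2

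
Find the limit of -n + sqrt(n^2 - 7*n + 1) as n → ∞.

This has the form ∞ − ∞. Multiply and divide by the conjugate √(n^2 - 7*n + 1) + n.
That gives (-7n + 1) / (√(n^2 - 7*n + 1) + n).
Divide numerator and denominator by n: the limit is -7/(2·1) = -7/2.

-7/2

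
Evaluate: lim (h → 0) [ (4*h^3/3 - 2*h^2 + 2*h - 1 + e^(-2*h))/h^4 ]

2/3

Direct substitution gives 0/0.
Apply L'Hôpital: lim (4*h^2 - 4*h + 2 - 2*e^(-2*h))/(4*h^3), still 0/0.
Apply L'Hôpital: lim (8*h - 4 + 4*e^(-2*h))/(12*h^2), still 0/0.
Apply L'Hôpital: lim (8 - 8*e^(-2*h))/(24*h), still 0/0.
After 4 applications of L'Hôpital's rule the quotient is (16*e^(-2*h))/(24); substituting h = 0 gives 2/3.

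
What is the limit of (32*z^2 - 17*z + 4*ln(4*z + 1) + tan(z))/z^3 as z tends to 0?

257/3

Substitution gives 0/0; apply L'Hôpital's rule 3 times.
After differentiating numerator and denominator 3 times the quotient is (6*tan(z)^2/cos(z)^2 + 2/cos(z)^2 + 512/(4*z + 1)^3)/(6); at z = 0 this is 257/3.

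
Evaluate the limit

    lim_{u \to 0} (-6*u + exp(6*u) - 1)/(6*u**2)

3

Direct substitution gives 0/0.
Apply L'Hôpital: lim (6*e^(6*u) - 6)/(12*u), still 0/0.
After 2 applications of L'Hôpital's rule the quotient is (36*e^(6*u))/(12); substituting u = 0 gives 3.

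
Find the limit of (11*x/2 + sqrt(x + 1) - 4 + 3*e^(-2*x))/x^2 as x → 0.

47/8

Substitution gives 0/0; apply L'Hôpital's rule 2 times.
After differentiating numerator and denominator 2 times the quotient is (12*e^(-2*x) - 1/(4*(x + 1)^(3/2)))/(2); at x = 0 this is 47/8.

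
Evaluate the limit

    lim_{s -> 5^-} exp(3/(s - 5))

0

As s → 5⁻, 3/(s - 5) → −∞, so e^(3/(s - 5)) → 0.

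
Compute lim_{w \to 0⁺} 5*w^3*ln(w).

0

This is a 0·(−∞) form. Rewrite as 5·ln(w) / w^(−3) and apply L'Hôpital:
the derivative quotient is 5·(1/w) / (−3·w^(−4)) = (-5/3)·w^3 → 0.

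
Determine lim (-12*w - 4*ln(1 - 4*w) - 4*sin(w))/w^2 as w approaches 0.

Substitution gives 0/0; apply L'Hôpital's rule 2 times.
After differentiating numerator and denominator 2 times the quotient is (4*sin(w) + 64/(4*w - 1)^2)/(2); at w = 0 this is 32.

32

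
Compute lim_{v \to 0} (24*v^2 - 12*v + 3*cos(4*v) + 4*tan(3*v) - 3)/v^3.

Substitution gives 0/0; apply L'Hôpital's rule 3 times.
After differentiating numerator and denominator 3 times the quotient is (192*sin(4*v) + 648*tan(3*v)^4 + 864*tan(3*v)^2 + 216)/(6); at v = 0 this is 36.

36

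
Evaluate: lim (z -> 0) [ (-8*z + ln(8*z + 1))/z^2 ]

-32

Direct substitution gives 0/0.
Apply L'Hôpital: lim (-8 + 8/(8*z + 1))/(2*z), still 0/0.
After 2 applications of L'Hôpital's rule the quotient is (-64/(8*z + 1)^2)/(2); substituting z = 0 gives -32.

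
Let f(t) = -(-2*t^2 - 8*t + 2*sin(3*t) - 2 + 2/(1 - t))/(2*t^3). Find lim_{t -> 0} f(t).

Substitution gives 0/0; apply L'Hôpital's rule 3 times.
After differentiating numerator and denominator 3 times the quotient is (-54*cos(3*t) + 12/(t - 1)^4)/(-12); at t = 0 this is 7/2.

7/2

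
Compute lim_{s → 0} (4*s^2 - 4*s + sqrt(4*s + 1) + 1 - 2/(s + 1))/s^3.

6

Substitution gives 0/0; apply L'Hôpital's rule 3 times.
After differentiating numerator and denominator 3 times the quotient is (24/(4*s + 1)^(5/2) + 12/(s + 1)^4)/(6); at s = 0 this is 6.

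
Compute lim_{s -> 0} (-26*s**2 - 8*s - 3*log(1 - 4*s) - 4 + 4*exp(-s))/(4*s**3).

95/6

Substitution gives 0/0; apply L'Hôpital's rule 3 times.
After differentiating numerator and denominator 3 times the quotient is (-4*e^(-s) - 384/(4*s - 1)^3)/(24); at s = 0 this is 95/6.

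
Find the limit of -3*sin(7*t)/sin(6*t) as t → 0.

-7/2

Substitution gives 0/0.
Divide numerator and denominator by t: sin(7t)/t → 7 and sin(6t)/t → 6, so the limit is -3·7/6 = -7/2.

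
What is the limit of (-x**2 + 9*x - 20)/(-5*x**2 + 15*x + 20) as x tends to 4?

-1/25

Direct substitution gives 0/0, so factor. Both numerator and denominator have (x - 4) as a factor.
After cancelling, the expression reduces to (5 - x)/(-5*x - 5).
Substituting x = 4 gives -1/25.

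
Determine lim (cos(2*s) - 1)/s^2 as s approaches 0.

-2

Direct substitution gives 0/0.
Apply L'Hôpital: lim (-2*sin(2*s))/(2*s), still 0/0.
After 2 applications of L'Hôpital's rule the quotient is (-4*cos(2*s))/(2); substituting s = 0 gives -2.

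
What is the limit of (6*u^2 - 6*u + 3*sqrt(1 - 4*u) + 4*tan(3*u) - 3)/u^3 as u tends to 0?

Substitution gives 0/0 (the numerator vanishes to order 3).
Expand each term to order u^3: the coefficient of u^3 in 4·tan(3u) is 36 and in 3·√(1 - 4u) is -12.
Lower-order terms cancel with the polynomial part, so the numerator is (24)·u^3 + o(u^3), and the limit is (24)/(1) = 24.

24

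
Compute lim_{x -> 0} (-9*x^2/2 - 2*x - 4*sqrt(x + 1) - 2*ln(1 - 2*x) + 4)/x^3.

61/12

Substitution gives 0/0; apply L'Hôpital's rule 3 times.
After differentiating numerator and denominator 3 times the quotient is (-32/(2*x - 1)^3 - 3/(2*(x + 1)^(5/2)))/(6); at x = 0 this is 61/12.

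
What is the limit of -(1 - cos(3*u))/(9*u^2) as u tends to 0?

-1/2

Substitution gives 0/0.
Use (1 − cos θ)/θ² → 1/2 with θ = 3u: the limit is 3²/(2·(-9)) = -1/2.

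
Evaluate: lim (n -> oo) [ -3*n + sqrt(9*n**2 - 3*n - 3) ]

This has the form ∞ − ∞. Multiply and divide by the conjugate √(9*n^2 - 3*n - 3) + 3n.
That gives (-3n - 3) / (√(9*n^2 - 3*n - 3) + 3n).
Divide numerator and denominator by n: the limit is -3/(2·3) = -1/2.

-1/2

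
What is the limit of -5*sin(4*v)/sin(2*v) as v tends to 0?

Substitution gives 0/0.
Divide numerator and denominator by v: sin(4v)/v → 4 and sin(2v)/v → 2, so the limit is -5·4/2 = -10.

-10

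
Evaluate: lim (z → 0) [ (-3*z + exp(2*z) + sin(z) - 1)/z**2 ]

2

Substitution gives 0/0; apply L'Hôpital's rule 2 times.
After differentiating numerator and denominator 2 times the quotient is (4*e^(2*z) - sin(z))/(2); at z = 0 this is 2.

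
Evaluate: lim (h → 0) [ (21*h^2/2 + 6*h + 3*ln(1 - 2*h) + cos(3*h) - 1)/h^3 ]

Substitution gives 0/0 (the numerator vanishes to order 3).
Expand each term to order h^3: the coefficient of h^3 in 3·ln(1 - 2h) is -8 and in cos(3h) is 0.
Lower-order terms cancel with the polynomial part, so the numerator is (-8)·h^3 + o(h^3), and the limit is (-8)/(1) = -8.

-8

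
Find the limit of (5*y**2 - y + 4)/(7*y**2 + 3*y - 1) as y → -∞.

5/7

Numerator and denominator both have degree 2.
Dividing every term by y^2, all lower-order terms vanish and the limit is the ratio of leading coefficients, 5/(7) = 5/7.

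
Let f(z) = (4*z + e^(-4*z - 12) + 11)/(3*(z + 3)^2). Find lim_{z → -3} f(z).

8/3

Direct substitution gives 0/0.
Apply L'Hôpital: lim (4 - 4*e^(-4*z - 12))/(6*z + 18), still 0/0.
After 2 applications of L'Hôpital's rule the quotient is (16*e^(-4*z - 12))/(6); substituting z = -3 gives 8/3.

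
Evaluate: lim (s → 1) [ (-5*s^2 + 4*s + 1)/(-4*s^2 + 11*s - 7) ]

-2

Direct substitution gives 0/0, so factor. Both numerator and denominator have (s - 1) as a factor.
After cancelling, the expression reduces to (-5*s - 1)/(7 - 4*s).
Substituting s = 1 gives -2.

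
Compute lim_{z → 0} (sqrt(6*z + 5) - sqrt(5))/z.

3*√(5)/5

Substitution gives 0/0. Multiply numerator and denominator by the conjugate √(5 + 6z) + √5.
The numerator becomes (5 + 6z) − 5 = 6z, so the expression simplifies to 6/(√(5 + 6z) + √5).
Letting z → 0 gives 6/(2√5) = 3*√(5)/5.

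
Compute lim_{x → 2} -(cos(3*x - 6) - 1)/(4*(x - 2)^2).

9/8

Direct substitution gives 0/0.
Apply L'Hôpital: lim (-3*sin(3*x - 6))/(16 - 8*x), still 0/0.
After 2 applications of L'Hôpital's rule the quotient is (-9*cos(3*x - 6))/(-8); substituting x = 2 gives 9/8.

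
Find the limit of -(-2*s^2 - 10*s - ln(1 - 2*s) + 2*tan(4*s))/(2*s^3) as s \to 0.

-68/3

Substitution gives 0/0; apply L'Hôpital's rule 3 times.
After differentiating numerator and denominator 3 times the quotient is (768*tan(4*s)^2/cos(4*s)^2 + 256/cos(4*s)^2 - 16/(2*s - 1)^3)/(-12); at s = 0 this is -68/3.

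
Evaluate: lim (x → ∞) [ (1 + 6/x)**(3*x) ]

The base → 1 and the exponent → ∞: a 1^∞ form.
Take logarithms: (3x)·ln(1 + 6/x). Since ln(1+u) ~ u for small u, this behaves like (3x)·(6/x) → 18.
So the limit is e^(18).

e^(18)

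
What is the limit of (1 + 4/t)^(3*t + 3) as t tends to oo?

Write it as [(1 + 4/t)^t]^(3) · (1 + 4/t)^(3). The bracketed term tends to e^(4) and the second factor to 1, so the limit is e^(12).

e^(12)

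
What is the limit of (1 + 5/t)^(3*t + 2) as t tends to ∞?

e^(15)

The base → 1 and the exponent → ∞: a 1^∞ form.
Take logarithms: (3t + 2)·ln(1 + 5/t). Since ln(1+u) ~ u for small u, this behaves like (3t)·(5/t) → 15.
So the limit is e^(15).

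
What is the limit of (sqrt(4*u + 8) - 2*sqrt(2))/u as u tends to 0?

√(2)/2

A 0/0 form; rationalise with √(8 + 4u) + √8. This collapses the numerator to 4u, leaving 4/(√(8 + 4u) + √8) → 4/(2√8) = √(2)/2.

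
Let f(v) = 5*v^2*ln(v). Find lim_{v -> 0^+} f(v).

This is a 0·(−∞) form. Rewrite as 5·ln(v) / v^(−2) and apply L'Hôpital:
the derivative quotient is 5·(1/v) / (−2·v^(−3)) = (-5/2)·v^2 → 0.

0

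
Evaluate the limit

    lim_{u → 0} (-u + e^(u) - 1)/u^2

Direct substitution gives 0/0.
Apply L'Hôpital: lim (e^(u) - 1)/(2*u), still 0/0.
After 2 applications of L'Hôpital's rule the quotient is (e^(u))/(2); substituting u = 0 gives 1/2.

1/2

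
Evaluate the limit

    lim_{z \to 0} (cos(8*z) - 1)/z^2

Direct substitution gives 0/0.
Apply L'Hôpital: lim (-8*sin(8*z))/(2*z), still 0/0.
After 2 applications of L'Hôpital's rule the quotient is (-64*cos(8*z))/(2); substituting z = 0 gives -32.

-32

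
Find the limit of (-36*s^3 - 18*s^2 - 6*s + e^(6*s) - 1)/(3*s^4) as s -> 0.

Direct substitution gives 0/0.
Apply L'Hôpital: lim (-108*s^2 - 36*s + 6*e^(6*s) - 6)/(12*s^3), still 0/0.
Apply L'Hôpital: lim (-216*s + 36*e^(6*s) - 36)/(36*s^2), still 0/0.
Apply L'Hôpital: lim (216*e^(6*s) - 216)/(72*s), still 0/0.
After 4 applications of L'Hôpital's rule the quotient is (1296*e^(6*s))/(72); substituting s = 0 gives 18.

18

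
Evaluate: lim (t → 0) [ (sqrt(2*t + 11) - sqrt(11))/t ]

Substitution gives 0/0. Multiply numerator and denominator by the conjugate √(11 + 2t) + √11.
The numerator becomes (11 + 2t) − 11 = 2t, so the expression simplifies to 2/(√(11 + 2t) + √11).
Letting t → 0 gives 2/(2√11) = √(11)/11.

√(11)/11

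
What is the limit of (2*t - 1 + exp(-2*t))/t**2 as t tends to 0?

Direct substitution gives 0/0.
Apply L'Hôpital: lim (2 - 2*e^(-2*t))/(2*t), still 0/0.
After 2 applications of L'Hôpital's rule the quotient is (4*e^(-2*t))/(2); substituting t = 0 gives 2.

2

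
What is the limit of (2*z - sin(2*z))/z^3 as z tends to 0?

4/3

Direct substitution gives 0/0.
Apply L'Hôpital: lim (2 - 2*cos(2*z))/(3*z^2), still 0/0.
Apply L'Hôpital: lim (4*sin(2*z))/(6*z), still 0/0.
After 3 applications of L'Hôpital's rule the quotient is (8*cos(2*z))/(6); substituting z = 0 gives 4/3.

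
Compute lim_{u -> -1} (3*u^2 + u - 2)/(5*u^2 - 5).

1/2

Since u = -1 makes numerator and denominator zero, (u + 1) divides both.
Cancelling it gives (3*u - 2)/(5*u - 5); now plug in u = -1 to get 1/2.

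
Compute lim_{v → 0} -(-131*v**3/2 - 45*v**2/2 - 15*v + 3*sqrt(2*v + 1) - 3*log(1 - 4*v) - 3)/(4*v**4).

-1521/32

Substitution gives 0/0 (the numerator vanishes to order 4).
Expand each term to order v^4: the coefficient of v^4 in 3·√(1 + 2v) is -15/8 and in -3·ln(1 - 4v) is 192.
Lower-order terms cancel with the polynomial part, so the numerator is (1521/8)·v^4 + o(v^4), and the limit is (1521/8)/(-4) = -1521/32.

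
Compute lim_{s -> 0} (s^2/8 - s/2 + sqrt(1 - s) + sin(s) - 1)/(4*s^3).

Substitution gives 0/0 (the numerator vanishes to order 3).
Expand each term to order s^3: the coefficient of s^3 in √(1 - s) is -1/16 and in sin(s) is -1/6.
Lower-order terms cancel with the polynomial part, so the numerator is (-11/48)·s^3 + o(s^3), and the limit is (-11/48)/(4) = -11/192.

-11/192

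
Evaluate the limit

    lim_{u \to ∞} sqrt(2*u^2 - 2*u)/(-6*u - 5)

For large |u|, √(2*u^2 - 2*u) ≈ √2·|u| and the denominator ≈ -6u.
Since u → +∞, |u| = u, giving √2/(-6) = -√(2)/6.

-√(2)/6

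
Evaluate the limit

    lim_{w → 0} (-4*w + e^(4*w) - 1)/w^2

8

Direct substitution gives 0/0.
Apply L'Hôpital: lim (4*e^(4*w) - 4)/(2*w), still 0/0.
After 2 applications of L'Hôpital's rule the quotient is (16*e^(4*w))/(2); substituting w = 0 gives 8.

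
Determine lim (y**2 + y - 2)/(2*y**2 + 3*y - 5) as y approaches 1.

3/7

At y = 1 both the top and bottom vanish — a removable singularity. Factoring out (y - 1) from each leaves (y + 2)/(2*y + 5), which at y = 1 equals 3/7.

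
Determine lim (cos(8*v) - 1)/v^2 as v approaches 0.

-32

Direct substitution gives 0/0.
Apply L'Hôpital: lim (-8*sin(8*v))/(2*v), still 0/0.
After 2 applications of L'Hôpital's rule the quotient is (-64*cos(8*v))/(2); substituting v = 0 gives -32.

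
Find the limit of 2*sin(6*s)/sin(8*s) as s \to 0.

3/2

Substitution gives 0/0.
Divide numerator and denominator by s: sin(6s)/s → 6 and sin(8s)/s → 8, so the limit is 2·6/8 = 3/2.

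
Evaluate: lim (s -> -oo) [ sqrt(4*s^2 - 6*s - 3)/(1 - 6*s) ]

1/3

For large |s|, √(4*s^2 - 6*s - 3) ≈ √4·|s| and the denominator ≈ -6s.
Since s → −∞, |s| = −s, giving −√4/(-6) = 1/3.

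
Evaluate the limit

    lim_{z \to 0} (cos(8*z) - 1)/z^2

Direct substitution gives 0/0.
Apply L'Hôpital: lim (-8*sin(8*z))/(2*z), still 0/0.
After 2 applications of L'Hôpital's rule the quotient is (-64*cos(8*z))/(2); substituting z = 0 gives -32.

-32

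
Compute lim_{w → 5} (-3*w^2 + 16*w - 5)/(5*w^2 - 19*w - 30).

-14/31

Since w = 5 makes numerator and denominator zero, (w - 5) divides both.
Cancelling it gives (1 - 3*w)/(5*w + 6); now plug in w = 5 to get -14/31.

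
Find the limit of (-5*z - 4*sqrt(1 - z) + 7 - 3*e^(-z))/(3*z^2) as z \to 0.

-1/3

Substitution gives 0/0 (the numerator vanishes to order 2).
Expand each term to order z^2: the coefficient of z^2 in -3·e^(-z) is -3/2 and in -4·√(1 - z) is 1/2.
Lower-order terms cancel with the polynomial part, so the numerator is (-1)·z^2 + o(z^2), and the limit is (-1)/(3) = -1/3.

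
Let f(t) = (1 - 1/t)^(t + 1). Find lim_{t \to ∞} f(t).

e^(-1)

Let L be the limit and take ln: ln L = lim (t + 1)·ln(1 - 1/t) = lim (t + 1)·(-1/t + O(1/t²)) = -1.
Hence L = e^(-1).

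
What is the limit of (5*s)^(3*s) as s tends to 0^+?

1

Base → 0⁺ and exponent → 0⁺: a 0^0 form.
Take logs: 3s·ln(5s). This is 0·(−∞); rewriting as ln(5s)/(1/(3s)) and applying L'Hôpital gives 0.
Hence the limit is e^0 = 1.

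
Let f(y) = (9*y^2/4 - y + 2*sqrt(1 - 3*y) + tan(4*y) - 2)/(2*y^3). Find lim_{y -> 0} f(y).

Substitution gives 0/0 (the numerator vanishes to order 3).
Expand each term to order y^3: the coefficient of y^3 in tan(4y) is 64/3 and in 2·√(1 - 3y) is -27/8.
Lower-order terms cancel with the polynomial part, so the numerator is (431/24)·y^3 + o(y^3), and the limit is (431/24)/(2) = 431/48.

431/48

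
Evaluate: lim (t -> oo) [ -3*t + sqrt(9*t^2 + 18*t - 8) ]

This has the form ∞ − ∞. Multiply and divide by the conjugate √(9*t^2 + 18*t - 8) + 3t.
That gives (18t - 8) / (√(9*t^2 + 18*t - 8) + 3t).
Divide numerator and denominator by t: the limit is 18/(2·3) = 3.

3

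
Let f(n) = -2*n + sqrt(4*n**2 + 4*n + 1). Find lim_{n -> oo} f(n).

1

An ∞ − ∞ form. Rationalising with the conjugate, the difference becomes (4n + 1) / (√(4*n^2 + 4*n + 1) + 2n).
For large n the denominator behaves like 2·2n, so the quotient tends to 4/4 = 1.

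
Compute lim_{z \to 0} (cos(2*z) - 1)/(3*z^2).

Direct substitution gives 0/0.
Apply L'Hôpital: lim (-2*sin(2*z))/(6*z), still 0/0.
After 2 applications of L'Hôpital's rule the quotient is (-4*cos(2*z))/(6); substituting z = 0 gives -2/3.

-2/3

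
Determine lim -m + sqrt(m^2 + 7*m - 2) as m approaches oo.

7/2

An ∞ − ∞ form. Rationalising with the conjugate, the difference becomes (7m - 2) / (√(m^2 + 7*m - 2) + m).
For large m the denominator behaves like 2·m, so the quotient tends to 7/2 = 7/2.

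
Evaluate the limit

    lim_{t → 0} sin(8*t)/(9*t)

Substitution gives 0/0.
Write it as (8/9)·sin(8t)/(8t); since sin(u)/u → 1, the limit is 8/9.

8/9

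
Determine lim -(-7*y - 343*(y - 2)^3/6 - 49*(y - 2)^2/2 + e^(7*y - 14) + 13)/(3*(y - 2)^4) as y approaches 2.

-2401/72

Direct substitution gives 0/0.
Apply L'Hôpital: lim (-49*y - 343*(y - 2)^2/2 + 7*e^(7*y - 14) + 91)/(-12*(y - 2)^3), still 0/0.
Apply L'Hôpital: lim (-343*y + 49*e^(7*y - 14) + 637)/(-36*(y - 2)^2), still 0/0.
Apply L'Hôpital: lim (343*e^(7*y - 14) - 343)/(144 - 72*y), still 0/0.
After 4 applications of L'Hôpital's rule the quotient is (2401*e^(7*y - 14))/(-72); substituting y = 2 gives -2401/72.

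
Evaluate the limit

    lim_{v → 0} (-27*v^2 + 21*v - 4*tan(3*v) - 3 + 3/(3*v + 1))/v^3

-117

Substitution gives 0/0 (the numerator vanishes to order 3).
Expand each term to order v^3: the coefficient of v^3 in -4·tan(3v) is -36 and in 3·1/(1 + 3v) is -81.
Lower-order terms cancel with the polynomial part, so the numerator is (-117)·v^3 + o(v^3), and the limit is (-117)/(1) = -117.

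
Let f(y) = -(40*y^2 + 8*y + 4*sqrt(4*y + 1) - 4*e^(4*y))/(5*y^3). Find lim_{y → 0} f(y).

16/3

Substitution gives 0/0; apply L'Hôpital's rule 3 times.
After differentiating numerator and denominator 3 times the quotient is (-256*e^(4*y) + 96/(4*y + 1)^(5/2))/(-30); at y = 0 this is 16/3.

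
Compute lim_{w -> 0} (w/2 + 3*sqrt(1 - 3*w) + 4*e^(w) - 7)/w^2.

-11/8

Substitution gives 0/0; apply L'Hôpital's rule 2 times.
After differentiating numerator and denominator 2 times the quotient is (4*e^(w) - 27/(4*(1 - 3*w)^(3/2)))/(2); at w = 0 this is -11/8.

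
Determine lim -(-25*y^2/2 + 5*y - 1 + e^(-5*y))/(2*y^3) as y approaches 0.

Direct substitution gives 0/0.
Apply L'Hôpital: lim (-25*y + 5 - 5*e^(-5*y))/(-6*y^2), still 0/0.
Apply L'Hôpital: lim (-25 + 25*e^(-5*y))/(-12*y), still 0/0.
After 3 applications of L'Hôpital's rule the quotient is (-125*e^(-5*y))/(-12); substituting y = 0 gives 125/12.

125/12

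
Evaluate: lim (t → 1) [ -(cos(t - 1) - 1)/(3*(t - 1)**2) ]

1/6

Direct substitution gives 0/0.
Apply L'Hôpital: lim (-sin(t - 1))/(6 - 6*t), still 0/0.
After 2 applications of L'Hôpital's rule the quotient is (-cos(t - 1))/(-6); substituting t = 1 gives 1/6.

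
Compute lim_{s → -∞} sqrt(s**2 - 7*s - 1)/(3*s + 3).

-1/3

For large |s|, √(s^2 - 7*s - 1) ≈ √1·|s| and the denominator ≈ 3s.
Since s → −∞, |s| = −s, giving −√1/(3) = -1/3.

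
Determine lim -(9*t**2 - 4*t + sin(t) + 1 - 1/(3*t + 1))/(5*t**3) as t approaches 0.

-161/30

Substitution gives 0/0; apply L'Hôpital's rule 3 times.
After differentiating numerator and denominator 3 times the quotient is (-cos(t) + 162/(3*t + 1)^4)/(-30); at t = 0 this is -161/30.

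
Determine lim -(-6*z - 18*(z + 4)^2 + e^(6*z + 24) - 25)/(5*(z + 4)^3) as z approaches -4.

-36/5

Direct substitution gives 0/0.
Apply L'Hôpital: lim (-36*z + 6*e^(6*z + 24) - 150)/(-15*(z + 4)^2), still 0/0.
Apply L'Hôpital: lim (36*e^(6*z + 24) - 36)/(-30*z - 120), still 0/0.
After 3 applications of L'Hôpital's rule the quotient is (216*e^(6*z + 24))/(-30); substituting z = -4 gives -36/5.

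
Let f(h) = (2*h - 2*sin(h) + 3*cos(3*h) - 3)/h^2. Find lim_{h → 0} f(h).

Substitution gives 0/0 (the numerator vanishes to order 2).
Expand each term to order h^2: the coefficient of h^2 in -2·sin(h) is 0 and in 3·cos(3h) is -27/2.
Lower-order terms cancel with the polynomial part, so the numerator is (-27/2)·h^2 + o(h^2), and the limit is (-27/2)/(1) = -27/2.

-27/2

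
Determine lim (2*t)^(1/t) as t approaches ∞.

1

Base → ∞ and exponent → 0: an ∞^0 form.
Take logs: (1/t)·ln(2·t^1) = (ln 2 + 1·ln t)/t → 0.
So the limit is e^0 = 1.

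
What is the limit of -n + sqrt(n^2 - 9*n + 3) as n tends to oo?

This has the form ∞ − ∞. Multiply and divide by the conjugate √(n^2 - 9*n + 3) + n.
That gives (-9n + 3) / (√(n^2 - 9*n + 3) + n).
Divide numerator and denominator by n: the limit is -9/(2·1) = -9/2.

-9/2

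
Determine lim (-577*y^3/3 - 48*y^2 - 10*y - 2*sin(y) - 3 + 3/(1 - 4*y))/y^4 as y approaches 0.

768

Substitution gives 0/0 (the numerator vanishes to order 4).
Expand each term to order y^4: the coefficient of y^4 in -2·sin(y) is 0 and in 3·1/(1 - 4y) is 768.
Lower-order terms cancel with the polynomial part, so the numerator is (768)·y^4 + o(y^4), and the limit is (768)/(1) = 768.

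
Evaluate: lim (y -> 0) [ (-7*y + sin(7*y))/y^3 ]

-343/6

Direct substitution gives 0/0.
Apply L'Hôpital: lim (7*cos(7*y) - 7)/(3*y^2), still 0/0.
Apply L'Hôpital: lim (-49*sin(7*y))/(6*y), still 0/0.
After 3 applications of L'Hôpital's rule the quotient is (-343*cos(7*y))/(6); substituting y = 0 gives -343/6.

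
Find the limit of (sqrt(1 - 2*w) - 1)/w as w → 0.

-1

Substitution gives 0/0. Multiply numerator and denominator by the conjugate √(1 - 2w) + √1.
The numerator becomes (1 - 2w) − 1 = -2w, so the expression simplifies to -2/(√(1 - 2w) + √1).
Letting w → 0 gives -2/(2√1) = -1.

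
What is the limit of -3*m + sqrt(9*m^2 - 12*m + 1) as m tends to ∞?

-2

This has the form ∞ − ∞. Multiply and divide by the conjugate √(9*m^2 - 12*m + 1) + 3m.
That gives (-12m + 1) / (√(9*m^2 - 12*m + 1) + 3m).
Divide numerator and denominator by m: the limit is -12/(2·3) = -2.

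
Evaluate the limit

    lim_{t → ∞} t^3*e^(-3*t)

0

Write as t^3/e^{3t}, an ∞/∞ form.
Exponential growth dominates any polynomial, so repeated L'Hôpital (or the standard result) gives 0.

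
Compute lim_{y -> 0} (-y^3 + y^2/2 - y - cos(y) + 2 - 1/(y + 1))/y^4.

-25/24

Substitution gives 0/0 (the numerator vanishes to order 4).
Expand each term to order y^4: the coefficient of y^4 in −1/(1 + y) is -1 and in −cos(y) is -1/24.
Lower-order terms cancel with the polynomial part, so the numerator is (-25/24)·y^4 + o(y^4), and the limit is (-25/24)/(1) = -25/24.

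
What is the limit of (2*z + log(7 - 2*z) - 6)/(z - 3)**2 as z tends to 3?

Direct substitution gives 0/0.
Apply L'Hôpital: lim (2 - 2/(7 - 2*z))/(2*z - 6), still 0/0.
After 2 applications of L'Hôpital's rule the quotient is (-4/(7 - 2*z)^2)/(2); substituting z = 3 gives -2.

-2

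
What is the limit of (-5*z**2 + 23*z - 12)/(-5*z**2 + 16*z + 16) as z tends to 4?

At z = 4 both the top and bottom vanish — a removable singularity. Factoring out (z - 4) from each leaves (3 - 5*z)/(-5*z - 4), which at z = 4 equals 17/24.

17/24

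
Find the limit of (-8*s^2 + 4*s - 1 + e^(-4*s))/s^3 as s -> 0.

-32/3

Direct substitution gives 0/0.
Apply L'Hôpital: lim (-16*s + 4 - 4*e^(-4*s))/(3*s^2), still 0/0.
Apply L'Hôpital: lim (-16 + 16*e^(-4*s))/(6*s), still 0/0.
After 3 applications of L'Hôpital's rule the quotient is (-64*e^(-4*s))/(6); substituting s = 0 gives -32/3.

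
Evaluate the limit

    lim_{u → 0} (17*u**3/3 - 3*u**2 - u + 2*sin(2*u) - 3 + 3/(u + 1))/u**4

Substitution gives 0/0; apply L'Hôpital's rule 4 times.
After differentiating numerator and denominator 4 times the quotient is (32*sin(2*u) + 72/(u + 1)^5)/(24); at u = 0 this is 3.

3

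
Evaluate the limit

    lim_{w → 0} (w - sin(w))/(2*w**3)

1/12

Direct substitution gives 0/0.
Apply L'Hôpital: lim (1 - cos(w))/(6*w^2), still 0/0.
Apply L'Hôpital: lim (sin(w))/(12*w), still 0/0.
After 3 applications of L'Hôpital's rule the quotient is (cos(w))/(12); substituting w = 0 gives 1/12.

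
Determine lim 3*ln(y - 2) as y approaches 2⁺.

-∞

As y → 2⁺, y - 2 → 0⁺ and ln(y - 2) → −∞.
Multiplying by 3 gives -∞.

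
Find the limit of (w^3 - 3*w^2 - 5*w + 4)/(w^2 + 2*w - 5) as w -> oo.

∞

The numerator has higher degree (3 > 2); the quotient behaves like (1/(1))·w^1 for large |w|.
As w → +∞ this diverges to ∞.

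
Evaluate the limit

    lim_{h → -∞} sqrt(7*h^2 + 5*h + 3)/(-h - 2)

For large |h|, √(7*h^2 + 5*h + 3) ≈ √7·|h| and the denominator ≈ -h.
Since h → −∞, |h| = −h, giving −√7/(-1) = √(7).

√(7)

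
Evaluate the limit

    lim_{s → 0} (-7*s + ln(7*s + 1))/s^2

-49/2

Direct substitution gives 0/0.
Apply L'Hôpital: lim (-7 + 7/(7*s + 1))/(2*s), still 0/0.
After 2 applications of L'Hôpital's rule the quotient is (-49/(7*s + 1)^2)/(2); substituting s = 0 gives -49/2.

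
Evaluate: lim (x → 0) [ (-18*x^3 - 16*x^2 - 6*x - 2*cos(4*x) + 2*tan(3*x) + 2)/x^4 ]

Substitution gives 0/0 (the numerator vanishes to order 4).
Expand each term to order x^4: the coefficient of x^4 in 2·tan(3x) is 0 and in -2·cos(4x) is -64/3.
Lower-order terms cancel with the polynomial part, so the numerator is (-64/3)·x^4 + o(x^4), and the limit is (-64/3)/(1) = -64/3.

-64/3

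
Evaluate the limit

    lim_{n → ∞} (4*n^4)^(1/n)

Base → ∞ and exponent → 0: an ∞^0 form.
Take logs: (1/n)·ln(4·n^4) = (ln 4 + 4·ln n)/n → 0.
So the limit is e^0 = 1.

1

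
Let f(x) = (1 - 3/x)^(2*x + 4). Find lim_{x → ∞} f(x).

e^(-6)

Let L be the limit and take ln: ln L = lim (2x + 4)·ln(1 - 3/x) = lim (2x + 4)·(-3/x + O(1/x²)) = -6.
Hence L = e^(-6).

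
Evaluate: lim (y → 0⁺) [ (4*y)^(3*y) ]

1

Base → 0⁺ and exponent → 0⁺: a 0^0 form.
Take logs: 3y·ln(4y). This is 0·(−∞); rewriting as ln(4y)/(1/(3y)) and applying L'Hôpital gives 0.
Hence the limit is e^0 = 1.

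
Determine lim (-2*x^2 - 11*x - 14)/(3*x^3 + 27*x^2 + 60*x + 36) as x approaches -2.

Direct substitution gives 0/0, so factor. Both numerator and denominator have (x + 2) as a factor.
After cancelling, the expression reduces to (-2*x - 7)/(3*x^2 + 21*x + 18).
Substituting x = -2 gives 1/4.

1/4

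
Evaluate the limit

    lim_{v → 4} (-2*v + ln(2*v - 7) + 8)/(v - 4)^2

-2

Direct substitution gives 0/0.
Apply L'Hôpital: lim (-2 + 2/(2*v - 7))/(2*v - 8), still 0/0.
After 2 applications of L'Hôpital's rule the quotient is (-4/(2*v - 7)^2)/(2); substituting v = 4 gives -2.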